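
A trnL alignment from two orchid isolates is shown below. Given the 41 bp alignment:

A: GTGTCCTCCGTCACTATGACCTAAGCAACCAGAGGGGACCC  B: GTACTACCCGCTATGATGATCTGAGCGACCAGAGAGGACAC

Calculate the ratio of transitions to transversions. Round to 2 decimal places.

Transitions are A↔G and C↔T; transversions are all other mismatches.
Transitions: 11. Transversions: 3.
R = 11/3 = 3.666666… ≈ 3.67 (to 2 d.p.).

3.67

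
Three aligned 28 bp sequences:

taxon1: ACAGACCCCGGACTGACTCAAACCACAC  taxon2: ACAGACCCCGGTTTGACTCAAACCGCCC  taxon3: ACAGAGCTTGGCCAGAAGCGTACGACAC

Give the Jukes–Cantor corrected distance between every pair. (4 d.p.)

taxon1–taxon2: 4/28 sites differ → p ≈ 0.142857, d = −0.75 ln(1 − 0.190476) = 0.158482 ≈ 0.1585.
taxon1–taxon3: 10/28 sites differ → p ≈ 0.357143, d = −0.75 ln(1 − 0.476191) = 0.484971 ≈ 0.4850.
taxon2–taxon3: 13/28 sites differ → p ≈ 0.464286, d = −0.75 ln(1 − 0.619048) = 0.723811 ≈ 0.7238.

d(taxon1,taxon2) = 0.1585, d(taxon1,taxon3) = 0.4850, d(taxon2,taxon3) = 0.7238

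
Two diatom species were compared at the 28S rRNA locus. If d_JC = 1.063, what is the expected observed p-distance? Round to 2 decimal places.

p = (3/4)(1 − e^(−4d/3)) = 0.75 × (1 − e^(-1.417333)) = 0.75 × (1 − 0.242360) = 0.568230.

0.57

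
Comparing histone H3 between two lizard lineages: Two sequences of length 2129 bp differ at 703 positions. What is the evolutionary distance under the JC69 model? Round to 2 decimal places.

p = 703/2129 ≈ 0.330202.
d = −(3/4) ln(1 − 4p/3) = −0.75 ln(1 − 0.440269) = −0.75 ln(0.559731)
  = −0.75 × (-0.580299) = 0.435224 substitutions/site.

0.44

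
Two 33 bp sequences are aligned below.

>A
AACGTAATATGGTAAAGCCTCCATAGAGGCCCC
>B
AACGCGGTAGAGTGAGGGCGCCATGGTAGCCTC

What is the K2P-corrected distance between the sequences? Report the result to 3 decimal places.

Of 33 sites, 9 differences are transitions and 4 are transversions, so P = 9/33 ≈ 0.272727 and Q = 4/33 ≈ 0.121212.
Under the Kimura two-parameter model, d = −½ ln(1 − 2P − Q) − ¼ ln(1 − 2Q).
1 − 2P − Q = 0.333334, giving −½ ln(0.333334) = 0.549305.
1 − 2Q = 0.757576, giving −¼ ln(0.757576) = 0.069408.
d = 0.549305 + 0.069408 = 0.618713.

0.619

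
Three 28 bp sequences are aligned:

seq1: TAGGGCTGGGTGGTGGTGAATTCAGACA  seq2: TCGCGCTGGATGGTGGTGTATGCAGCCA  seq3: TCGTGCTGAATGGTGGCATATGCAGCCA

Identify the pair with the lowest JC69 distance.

seq1–seq2: 6/28 differ, p = 0.214, d = 0.252.
seq1–seq3: 9/28 differ, p = 0.321, d = 0.420.
seq2–seq3: 4/28 differ, p = 0.143, d = 0.158.
The smallest distance is between seq2 and seq3.

seq2 and seq3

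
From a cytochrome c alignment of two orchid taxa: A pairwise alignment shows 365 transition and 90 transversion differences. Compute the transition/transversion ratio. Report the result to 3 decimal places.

R = 365/90 = 4.055555… ≈ 4.056 (to 3 d.p.).

4.056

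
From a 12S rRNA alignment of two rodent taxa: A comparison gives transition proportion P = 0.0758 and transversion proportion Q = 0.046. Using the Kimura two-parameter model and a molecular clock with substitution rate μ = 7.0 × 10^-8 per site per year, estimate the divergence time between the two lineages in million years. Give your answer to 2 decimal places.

0.96

Under the Kimura two-parameter model, d = −½ ln(1 − 2P − Q) − ¼ ln(1 − 2Q).
1 − 2P − Q = 0.8024, giving −½ ln(0.8024) = 0.110074.
1 − 2Q = 0.908, giving −¼ ln(0.908) = 0.024128.
d = 0.110074 + 0.024128 = 0.134202.
Under a molecular clock d = 2μt, so t = d/(2μ) = 0.134202 / (2 × 7.0 × 10^-8) = 0.96 million years.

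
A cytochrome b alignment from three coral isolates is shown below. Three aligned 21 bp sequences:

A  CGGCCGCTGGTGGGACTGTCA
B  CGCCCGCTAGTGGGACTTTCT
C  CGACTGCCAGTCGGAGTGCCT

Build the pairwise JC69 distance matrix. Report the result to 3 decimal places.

A–B: 4/21 sites differ → p ≈ 0.190476, d = −0.75 ln(1 − 0.253968) = 0.219740 ≈ 0.220.
A–C: 8/21 sites differ → p ≈ 0.380952, d = −0.75 ln(1 − 0.507936) = 0.531860 ≈ 0.532.
B–C: 7/21 sites differ → p ≈ 0.333333, d = −0.75 ln(1 − 0.444444) = 0.440839 ≈ 0.441.

d(A,B) = 0.220, d(A,C) = 0.532, d(B,C) = 0.441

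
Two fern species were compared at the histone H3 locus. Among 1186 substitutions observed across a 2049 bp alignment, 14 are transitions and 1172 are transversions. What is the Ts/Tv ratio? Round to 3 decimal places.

0.012

R = 14/1172 = 0.011945… ≈ 0.012 (to 3 d.p.).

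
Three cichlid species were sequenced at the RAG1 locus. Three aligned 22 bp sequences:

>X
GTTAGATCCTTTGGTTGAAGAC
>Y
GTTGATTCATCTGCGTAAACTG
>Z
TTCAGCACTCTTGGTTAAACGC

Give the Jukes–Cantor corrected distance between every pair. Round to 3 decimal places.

d(X,Y) = 0.824, d(X,Z) = 0.591, d(Y,Z) = 1.163

X–Y: 11/22 sites differ → p = 0.5, d = −0.75 ln(1 − 0.666667) = 0.823960 ≈ 0.824.
X–Z: 9/22 sites differ → p ≈ 0.409091, d = −0.75 ln(1 − 0.545455) = 0.591344 ≈ 0.591.
Y–Z: 13/22 sites differ → p ≈ 0.590909, d = −0.75 ln(1 − 0.787879) = 1.162949 ≈ 1.163.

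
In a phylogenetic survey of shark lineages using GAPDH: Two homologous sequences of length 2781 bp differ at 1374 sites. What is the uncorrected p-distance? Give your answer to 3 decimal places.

0.494

p = 1374/2781 = 0.494066… ≈ 0.494 (to 3 d.p.).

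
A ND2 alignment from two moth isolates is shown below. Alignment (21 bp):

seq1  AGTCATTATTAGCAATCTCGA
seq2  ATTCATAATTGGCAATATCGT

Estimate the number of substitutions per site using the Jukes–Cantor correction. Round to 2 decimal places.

The sequences differ at 5 of 21 sites (2, 7, 11, 17, 21), so p = 5/21 ≈ 0.238095.
d = −(3/4) ln(1 − 4p/3) = −0.75 ln(1 − 0.31746) = −0.75 ln(0.68254)
  = −0.75 × (-0.381934) = 0.286451 substitutions/site.

0.29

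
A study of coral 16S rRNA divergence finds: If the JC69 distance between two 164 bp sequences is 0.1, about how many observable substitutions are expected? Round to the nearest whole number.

15

Invert JC69: p = (3/4)(1 − e^(−4d/3)) = 0.75 × (1 − e^(-0.133333)) = 0.75 × (1 − 0.875174) = 0.093620.
Expected differing sites = pL ≈ 0.093620 × 164 = 15.35368 ≈ 15.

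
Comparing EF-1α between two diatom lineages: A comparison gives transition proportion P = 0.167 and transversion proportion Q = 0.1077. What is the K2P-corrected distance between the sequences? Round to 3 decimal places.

0.352

Under the Kimura two-parameter model, d = −½ ln(1 − 2P − Q) − ¼ ln(1 − 2Q).
1 − 2P − Q = 0.5583, giving −½ ln(0.5583) = 0.291429.
1 − 2Q = 0.7846, giving −¼ ln(0.7846) = 0.060645.
d = 0.291429 + 0.060645 = 0.352074.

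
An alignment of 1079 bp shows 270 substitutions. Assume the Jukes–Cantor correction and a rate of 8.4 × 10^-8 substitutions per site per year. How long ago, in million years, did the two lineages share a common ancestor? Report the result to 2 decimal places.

1.81

p = 270/1079 ≈ 0.250232.
d = −(3/4) ln(1 − 4p/3) = −0.75 ln(1 − 0.333643) = −0.75 ln(0.666357)
  = −0.75 × (-0.405930) = 0.304448 substitutions/site.
Under a molecular clock d = 2μt, so t = d/(2μ) = 0.304448 / (2 × 8.4 × 10^-8) = 1.81 million years.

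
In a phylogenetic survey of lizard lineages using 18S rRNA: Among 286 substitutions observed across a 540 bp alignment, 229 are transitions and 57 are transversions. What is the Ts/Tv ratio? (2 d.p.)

R = 229/57 = 4.017543… ≈ 4.02 (to 2 d.p.).

4.02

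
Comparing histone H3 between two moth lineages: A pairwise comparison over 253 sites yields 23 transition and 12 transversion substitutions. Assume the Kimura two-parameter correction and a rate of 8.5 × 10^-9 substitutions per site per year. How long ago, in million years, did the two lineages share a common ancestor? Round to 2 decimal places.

P = 23/253 ≈ 0.090909 and Q = 12/253 ≈ 0.047431.
Under the Kimura two-parameter model, d = −½ ln(1 − 2P − Q) − ¼ ln(1 − 2Q).
1 − 2P − Q = 0.770751, giving −½ ln(0.770751) = 0.130195.
1 − 2Q = 0.905138, giving −¼ ln(0.905138) = 0.024917.
d = 0.130195 + 0.024917 = 0.155112.
Under a molecular clock d = 2μt, so t = d/(2μ) = 0.155112 / (2 × 8.5 × 10^-9) = 9.12 million years.

9.12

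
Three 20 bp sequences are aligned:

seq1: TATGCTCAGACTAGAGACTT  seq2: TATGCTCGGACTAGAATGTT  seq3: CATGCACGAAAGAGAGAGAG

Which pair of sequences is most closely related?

seq1–seq2: 4/20 differ, p = 0.200, d = 0.233.
seq1–seq3: 9/20 differ, p = 0.450, d = 0.687.
seq2–seq3: 9/20 differ, p = 0.450, d = 0.687.
The smallest distance is between seq1 and seq2.

seq1 and seq2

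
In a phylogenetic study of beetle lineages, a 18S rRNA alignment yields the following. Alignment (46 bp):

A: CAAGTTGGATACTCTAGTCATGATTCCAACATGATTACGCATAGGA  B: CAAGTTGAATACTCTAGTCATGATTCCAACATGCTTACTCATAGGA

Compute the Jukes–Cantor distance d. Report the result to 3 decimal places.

The sequences differ at 3 of 46 sites (8, 34, 39), so p = 3/46 ≈ 0.065217.
d = −(3/4) ln(1 − 4p/3) = −0.75 ln(1 − 0.086956) = −0.75 ln(0.913044)
  = −0.75 × (-0.090971) = 0.068228 substitutions/site.

0.068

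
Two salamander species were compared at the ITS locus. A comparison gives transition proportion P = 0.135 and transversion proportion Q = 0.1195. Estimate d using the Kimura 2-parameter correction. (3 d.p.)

Under the Kimura two-parameter model, d = −½ ln(1 − 2P − Q) − ¼ ln(1 − 2Q).
1 − 2P − Q = 0.6105, giving −½ ln(0.6105) = 0.246738.
1 − 2Q = 0.761, giving −¼ ln(0.761) = 0.068280.
d = 0.246738 + 0.068280 = 0.315018.

0.315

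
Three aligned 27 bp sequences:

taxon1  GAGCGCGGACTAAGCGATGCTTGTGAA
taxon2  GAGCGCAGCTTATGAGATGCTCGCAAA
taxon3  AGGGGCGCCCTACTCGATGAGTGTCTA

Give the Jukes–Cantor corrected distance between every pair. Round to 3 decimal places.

d(taxon1,taxon2) = 0.377, d(taxon1,taxon3) = 0.588, d(taxon2,taxon3) = 1.012

taxon1–taxon2: 8/27 sites differ → p ≈ 0.296296, d = −0.75 ln(1 − 0.395061) = 0.376971 ≈ 0.377.
taxon1–taxon3: 11/27 sites differ → p ≈ 0.407407, d = −0.75 ln(1 − 0.543209) = 0.587647 ≈ 0.588.
taxon2–taxon3: 15/27 sites differ → p ≈ 0.555556, d = −0.75 ln(1 − 0.740741) = 1.012446 ≈ 1.012.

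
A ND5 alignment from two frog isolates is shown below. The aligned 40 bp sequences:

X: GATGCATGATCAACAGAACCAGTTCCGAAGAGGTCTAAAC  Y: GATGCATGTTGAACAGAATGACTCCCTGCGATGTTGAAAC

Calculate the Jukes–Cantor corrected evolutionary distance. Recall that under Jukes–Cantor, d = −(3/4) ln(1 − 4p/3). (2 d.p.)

0.38

The sequences differ at 12 of 40 sites, so p = 12/40 = 0.3.
d = −(3/4) ln(1 − 4p/3) = −0.75 ln(1 − 0.4) = −0.75 ln(0.6)
  = −0.75 × (-0.510826) = 0.383120 substitutions/site.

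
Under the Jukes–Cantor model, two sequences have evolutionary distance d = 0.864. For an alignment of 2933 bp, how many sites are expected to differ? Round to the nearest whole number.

Invert JC69: p = (3/4)(1 − e^(−4d/3)) = 0.75 × (1 − e^(-1.152)) = 0.75 × (1 − 0.316004) = 0.512997.
Expected differing sites = pL ≈ 0.512997 × 2933 = 1504.620201 ≈ 1505.

1505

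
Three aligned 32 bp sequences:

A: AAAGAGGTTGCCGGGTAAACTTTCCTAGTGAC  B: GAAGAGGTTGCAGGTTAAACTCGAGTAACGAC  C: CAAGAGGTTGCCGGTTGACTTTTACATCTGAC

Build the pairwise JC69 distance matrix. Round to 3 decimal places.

d(A,B) = 0.353, d(A,C) = 0.353, d(B,C) = 0.520

A–B: 9/32 sites differ → p = 0.28125, d = −0.75 ln(1 − 0.375) = 0.352503 ≈ 0.353.
A–C: 9/32 sites differ → p = 0.28125, d = −0.75 ln(1 − 0.375) = 0.352503 ≈ 0.353.
B–C: 12/32 sites differ → p = 0.375, d = −0.75 ln(1 − 0.5) = 0.519860 ≈ 0.520.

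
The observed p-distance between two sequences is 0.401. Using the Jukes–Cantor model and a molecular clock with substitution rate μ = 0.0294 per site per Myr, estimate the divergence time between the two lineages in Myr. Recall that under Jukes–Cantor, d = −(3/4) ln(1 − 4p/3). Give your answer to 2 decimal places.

d = −(3/4) ln(1 − 4p/3) = −0.75 ln(1 − 0.534667) = −0.75 ln(0.465333)
  = −0.75 × (-0.765002) = 0.573752 substitutions/site.
Under a molecular clock d = 2μt, so t = d/(2μ) = 0.573752 / (2 × 0.0294) = 9.76 Myr.

9.76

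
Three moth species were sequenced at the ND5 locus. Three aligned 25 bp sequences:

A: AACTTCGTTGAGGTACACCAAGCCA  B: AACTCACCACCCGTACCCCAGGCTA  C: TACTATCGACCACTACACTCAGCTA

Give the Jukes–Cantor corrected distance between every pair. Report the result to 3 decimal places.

d(A,B) = 0.663, d(A,C) = 0.886, d(B,C) = 0.572

A–B: 11/25 sites differ → p = 0.44, d = −0.75 ln(1 − 0.586667) = 0.662626 ≈ 0.663.
A–C: 13/25 sites differ → p = 0.52, d = −0.75 ln(1 − 0.693333) = 0.886495 ≈ 0.886.
B–C: 10/25 sites differ → p = 0.4, d = −0.75 ln(1 − 0.533333) = 0.571605 ≈ 0.572.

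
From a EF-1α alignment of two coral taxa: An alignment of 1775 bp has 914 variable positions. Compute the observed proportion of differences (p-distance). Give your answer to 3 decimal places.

0.515

p = 914/1775 = 0.514929… ≈ 0.515 (to 3 d.p.).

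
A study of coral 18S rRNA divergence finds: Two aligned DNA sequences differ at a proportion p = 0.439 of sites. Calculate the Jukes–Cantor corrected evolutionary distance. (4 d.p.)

d = −(3/4) ln(1 − 4p/3) = −0.75 ln(1 − 0.585333) = −0.75 ln(0.414667)
  = −0.75 × (-0.880279) = 0.660209 substitutions/site.

0.6602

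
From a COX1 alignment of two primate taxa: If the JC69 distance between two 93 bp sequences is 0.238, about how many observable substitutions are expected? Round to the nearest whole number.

19

Invert JC69: p = (3/4)(1 − e^(−4d/3)) = 0.75 × (1 − e^(-0.317333)) = 0.75 × (1 − 0.728088) = 0.203934.
Expected differing sites = pL ≈ 0.203934 × 93 = 18.965862 ≈ 19.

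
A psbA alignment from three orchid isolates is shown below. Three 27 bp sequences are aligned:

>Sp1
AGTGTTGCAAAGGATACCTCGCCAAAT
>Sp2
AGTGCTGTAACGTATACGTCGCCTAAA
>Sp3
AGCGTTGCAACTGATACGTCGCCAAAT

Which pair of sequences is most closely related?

Sp1–Sp2: 7/27 differ, p = 0.259, d = 0.318.
Sp1–Sp3: 4/27 differ, p = 0.148, d = 0.165.
Sp2–Sp3: 7/27 differ, p = 0.259, d = 0.318.
The smallest distance is between Sp1 and Sp3.

Sp1 and Sp3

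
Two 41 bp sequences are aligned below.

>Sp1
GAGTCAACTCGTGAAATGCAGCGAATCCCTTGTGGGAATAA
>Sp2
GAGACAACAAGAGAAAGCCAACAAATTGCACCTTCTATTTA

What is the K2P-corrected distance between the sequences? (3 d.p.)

Of 41 sites, 4 differences are transitions and 14 are transversions, so P = 4/41 ≈ 0.097561 and Q = 14/41 ≈ 0.341463.
Under the Kimura two-parameter model, d = −½ ln(1 − 2P − Q) − ¼ ln(1 − 2Q).
1 − 2P − Q = 0.463415, giving −½ ln(0.463415) = 0.384566.
1 − 2Q = 0.317074, giving −¼ ln(0.317074) = 0.287155.
d = 0.384566 + 0.287155 = 0.671721.

0.672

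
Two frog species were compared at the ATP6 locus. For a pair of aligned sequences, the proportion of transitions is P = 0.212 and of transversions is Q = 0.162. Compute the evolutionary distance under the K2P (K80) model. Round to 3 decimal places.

0.539

Under the Kimura two-parameter model, d = −½ ln(1 − 2P − Q) − ¼ ln(1 − 2Q).
1 − 2P − Q = 0.414, giving −½ ln(0.414) = 0.440945.
1 − 2Q = 0.676, giving −¼ ln(0.676) = 0.097891.
d = 0.440945 + 0.097891 = 0.538836.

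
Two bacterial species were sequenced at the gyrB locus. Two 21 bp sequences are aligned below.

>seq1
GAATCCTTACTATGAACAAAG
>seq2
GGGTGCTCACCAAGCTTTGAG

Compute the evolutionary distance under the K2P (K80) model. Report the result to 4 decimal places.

Of 21 sites, 6 differences are transitions and 5 are transversions, so P = 6/21 ≈ 0.285714 and Q = 5/21 ≈ 0.238095.
Under the Kimura two-parameter model, d = −½ ln(1 − 2P − Q) − ¼ ln(1 − 2Q).
1 − 2P − Q = 0.190477, giving −½ ln(0.190477) = 0.829112.
1 − 2Q = 0.52381, giving −¼ ln(0.52381) = 0.161657.
d = 0.829112 + 0.161657 = 0.990769.

0.9908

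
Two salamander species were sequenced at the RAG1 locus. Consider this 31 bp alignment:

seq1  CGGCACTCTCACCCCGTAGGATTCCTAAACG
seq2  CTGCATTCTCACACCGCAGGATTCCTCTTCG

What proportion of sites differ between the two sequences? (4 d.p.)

The sequences differ at 7 of 31 positions (sites 2, 6, 13, 17, 27, 28, 29).
p = 7/31 = 0.225806… ≈ 0.2258 (to 4 d.p.).

0.2258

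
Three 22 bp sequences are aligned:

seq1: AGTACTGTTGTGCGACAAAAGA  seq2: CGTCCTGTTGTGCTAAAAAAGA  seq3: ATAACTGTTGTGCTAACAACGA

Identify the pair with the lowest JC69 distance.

seq1–seq2: 4/22 differ, p = 0.182, d = 0.208.
seq1–seq3: 6/22 differ, p = 0.273, d = 0.339.
seq2–seq3: 6/22 differ, p = 0.273, d = 0.339.
The smallest distance is between seq1 and seq2.

seq1 and seq2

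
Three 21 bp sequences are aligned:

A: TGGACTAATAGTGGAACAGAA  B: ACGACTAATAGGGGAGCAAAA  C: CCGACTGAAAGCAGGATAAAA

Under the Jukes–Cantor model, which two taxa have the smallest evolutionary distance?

A–B: 5/21 differ, p = 0.238, d = 0.286.
A–C: 9/21 differ, p = 0.429, d = 0.635.
B–C: 8/21 differ, p = 0.381, d = 0.532.
The smallest distance is between A and B.

A and B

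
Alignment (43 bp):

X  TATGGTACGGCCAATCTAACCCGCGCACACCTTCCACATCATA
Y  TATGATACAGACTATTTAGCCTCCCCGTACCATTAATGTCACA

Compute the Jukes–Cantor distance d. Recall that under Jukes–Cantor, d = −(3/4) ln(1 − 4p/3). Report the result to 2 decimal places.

0.56

The sequences differ at 17 of 43 sites, so p = 17/43 ≈ 0.395349.
d = −(3/4) ln(1 − 4p/3) = −0.75 ln(1 − 0.527132) = −0.75 ln(0.472868)
  = −0.75 × (-0.748939) = 0.561704 substitutions/site.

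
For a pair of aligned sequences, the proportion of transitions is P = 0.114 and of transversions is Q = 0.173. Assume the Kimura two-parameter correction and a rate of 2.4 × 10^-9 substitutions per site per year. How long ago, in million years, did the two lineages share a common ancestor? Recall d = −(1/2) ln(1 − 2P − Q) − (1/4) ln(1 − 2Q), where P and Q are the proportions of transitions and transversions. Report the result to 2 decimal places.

75.50

Under the Kimura two-parameter model, d = −½ ln(1 − 2P − Q) − ¼ ln(1 − 2Q).
1 − 2P − Q = 0.599, giving −½ ln(0.599) = 0.256247.
1 − 2Q = 0.654, giving −¼ ln(0.654) = 0.106162.
d = 0.256247 + 0.106162 = 0.362409.
Under a molecular clock d = 2μt, so t = d/(2μ) = 0.362409 / (2 × 2.4 × 10^-9) = 75.50 million years.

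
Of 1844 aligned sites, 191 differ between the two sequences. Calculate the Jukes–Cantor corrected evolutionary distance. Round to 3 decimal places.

p = 191/1844 ≈ 0.103579.
d = −(3/4) ln(1 − 4p/3) = −0.75 ln(1 − 0.138105) = −0.75 ln(0.861895)
  = −0.75 × (-0.148622) = 0.111467 substitutions/site.

0.111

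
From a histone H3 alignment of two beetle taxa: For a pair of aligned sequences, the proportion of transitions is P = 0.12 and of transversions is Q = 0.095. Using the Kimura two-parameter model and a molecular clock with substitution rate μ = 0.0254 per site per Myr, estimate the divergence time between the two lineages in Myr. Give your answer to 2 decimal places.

5.05

Under the Kimura two-parameter model, d = −½ ln(1 − 2P − Q) − ¼ ln(1 − 2Q).
1 − 2P − Q = 0.665, giving −½ ln(0.665) = 0.203984.
1 − 2Q = 0.81, giving −¼ ln(0.81) = 0.052680.
d = 0.203984 + 0.052680 = 0.256664.
Under a molecular clock d = 2μt, so t = d/(2μ) = 0.256664 / (2 × 0.0254) = 5.05 Myr.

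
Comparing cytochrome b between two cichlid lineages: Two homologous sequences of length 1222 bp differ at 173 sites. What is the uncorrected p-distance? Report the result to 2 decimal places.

p = 173/1222 = 0.141571… ≈ 0.14 (to 2 d.p.).

0.14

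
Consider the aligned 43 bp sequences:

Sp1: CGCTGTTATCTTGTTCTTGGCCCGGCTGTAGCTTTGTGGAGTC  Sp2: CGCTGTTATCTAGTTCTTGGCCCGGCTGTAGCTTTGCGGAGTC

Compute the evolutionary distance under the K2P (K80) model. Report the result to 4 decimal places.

Of 43 sites, 1 differences are transitions and 1 are transversions, so P = 1/43 ≈ 0.023256 and Q = 1/43 ≈ 0.023256.
Under the Kimura two-parameter model, d = −½ ln(1 − 2P − Q) − ¼ ln(1 − 2Q).
1 − 2P − Q = 0.930232, giving −½ ln(0.930232) = 0.036161.
1 − 2Q = 0.953488, giving −¼ ln(0.953488) = 0.011907.
d = 0.036161 + 0.011907 = 0.048068.

0.0481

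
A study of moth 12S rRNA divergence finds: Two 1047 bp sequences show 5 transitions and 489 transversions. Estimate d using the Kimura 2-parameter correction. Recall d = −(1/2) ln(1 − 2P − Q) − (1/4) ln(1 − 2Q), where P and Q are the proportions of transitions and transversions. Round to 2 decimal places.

P = 5/1047 ≈ 0.004776 and Q = 489/1047 ≈ 0.467049.
Under the Kimura two-parameter model, d = −½ ln(1 − 2P − Q) − ¼ ln(1 − 2Q).
1 − 2P − Q = 0.523399, giving −½ ln(0.523399) = 0.323706.
1 − 2Q = 0.065902, giving −¼ ln(0.065902) = 0.679897.
d = 0.323706 + 0.679897 = 1.003603.

1.00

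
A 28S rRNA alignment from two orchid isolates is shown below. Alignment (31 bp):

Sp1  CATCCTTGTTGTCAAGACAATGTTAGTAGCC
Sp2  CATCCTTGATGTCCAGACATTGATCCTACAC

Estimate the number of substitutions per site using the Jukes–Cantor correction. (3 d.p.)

The sequences differ at 8 of 31 sites (9, 14, 20, 23, 25, 26, 29, 30), so p = 8/31 ≈ 0.258065.
d = −(3/4) ln(1 − 4p/3) = −0.75 ln(1 − 0.344087) = −0.75 ln(0.655913)
  = −0.75 × (-0.421727) = 0.316295 substitutions/site.

0.316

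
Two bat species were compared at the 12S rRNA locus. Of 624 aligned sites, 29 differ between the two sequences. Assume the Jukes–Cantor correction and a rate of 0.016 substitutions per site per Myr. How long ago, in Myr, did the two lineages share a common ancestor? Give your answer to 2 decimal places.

p = 29/624 ≈ 0.046474.
d = −(3/4) ln(1 − 4p/3) = −0.75 ln(1 − 0.061965) = −0.75 ln(0.938035)
  = −0.75 × (-0.063968) = 0.047976 substitutions/site.
Under a molecular clock d = 2μt, so t = d/(2μ) = 0.047976 / (2 × 0.016) = 1.50 Myr.

1.50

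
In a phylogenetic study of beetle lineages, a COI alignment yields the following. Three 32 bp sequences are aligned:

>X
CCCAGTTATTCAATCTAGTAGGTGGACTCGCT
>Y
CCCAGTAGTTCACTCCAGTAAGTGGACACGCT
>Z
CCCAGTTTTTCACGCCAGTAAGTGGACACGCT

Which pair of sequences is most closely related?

Y and Z

X–Y: 6/32 differ, p = 0.188, d = 0.216.
X–Z: 6/32 differ, p = 0.188, d = 0.216.
Y–Z: 3/32 differ, p = 0.094, d = 0.100.
The smallest distance is between Y and Z.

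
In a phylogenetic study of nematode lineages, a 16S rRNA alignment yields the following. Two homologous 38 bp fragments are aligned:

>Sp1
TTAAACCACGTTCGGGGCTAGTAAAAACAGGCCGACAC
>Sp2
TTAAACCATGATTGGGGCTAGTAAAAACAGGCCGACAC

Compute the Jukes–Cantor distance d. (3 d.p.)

The sequences differ at 3 of 38 sites (9, 11, 13), so p = 3/38 ≈ 0.078947.
d = −(3/4) ln(1 − 4p/3) = −0.75 ln(1 − 0.105263) = −0.75 ln(0.894737)
  = −0.75 × (-0.111225) = 0.083419 substitutions/site.

0.083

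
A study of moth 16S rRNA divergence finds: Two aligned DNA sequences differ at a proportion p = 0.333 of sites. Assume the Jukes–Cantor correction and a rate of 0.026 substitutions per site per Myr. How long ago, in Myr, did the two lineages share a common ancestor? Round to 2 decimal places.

8.47

d = −(3/4) ln(1 − 4p/3) = −0.75 ln(1 − 0.444) = −0.75 ln(0.556)
  = −0.75 × (-0.586987) = 0.440240 substitutions/site.
Under a molecular clock d = 2μt, so t = d/(2μ) = 0.440240 / (2 × 0.026) = 8.47 Myr.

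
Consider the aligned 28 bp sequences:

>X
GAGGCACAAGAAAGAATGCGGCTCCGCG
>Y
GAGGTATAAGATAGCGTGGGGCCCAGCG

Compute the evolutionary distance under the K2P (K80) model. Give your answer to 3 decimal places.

0.364

Of 28 sites, 4 differences are transitions and 4 are transversions, so P = 4/28 ≈ 0.142857 and Q = 4/28 ≈ 0.142857.
Under the Kimura two-parameter model, d = −½ ln(1 − 2P − Q) − ¼ ln(1 − 2Q).
1 − 2P − Q = 0.571429, giving −½ ln(0.571429) = 0.279808.
1 − 2Q = 0.714286, giving −¼ ln(0.714286) = 0.084118.
d = 0.279808 + 0.084118 = 0.363926.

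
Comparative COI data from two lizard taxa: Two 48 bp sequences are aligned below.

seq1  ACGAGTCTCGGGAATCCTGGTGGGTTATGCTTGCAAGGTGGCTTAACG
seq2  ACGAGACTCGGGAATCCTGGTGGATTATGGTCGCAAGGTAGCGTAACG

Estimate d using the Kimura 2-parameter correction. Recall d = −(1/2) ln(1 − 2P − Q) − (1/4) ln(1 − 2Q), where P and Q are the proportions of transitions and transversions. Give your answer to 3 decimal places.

0.137

Of 48 sites, 3 differences are transitions and 3 are transversions, so P = 3/48 = 0.0625 and Q = 3/48 = 0.0625.
Under the Kimura two-parameter model, d = −½ ln(1 − 2P − Q) − ¼ ln(1 − 2Q).
1 − 2P − Q = 0.8125, giving −½ ln(0.8125) = 0.103820.
1 − 2Q = 0.875, giving −¼ ln(0.875) = 0.033383.
d = 0.103820 + 0.033383 = 0.137203.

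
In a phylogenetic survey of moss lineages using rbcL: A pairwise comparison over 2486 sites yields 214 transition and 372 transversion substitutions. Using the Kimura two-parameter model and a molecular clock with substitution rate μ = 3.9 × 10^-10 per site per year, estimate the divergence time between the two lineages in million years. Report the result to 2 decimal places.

P = 214/2486 ≈ 0.086082 and Q = 372/2486 ≈ 0.149638.
Under the Kimura two-parameter model, d = −½ ln(1 − 2P − Q) − ¼ ln(1 − 2Q).
1 − 2P − Q = 0.678198, giving −½ ln(0.678198) = 0.194158.
1 − 2Q = 0.700724, giving −¼ ln(0.700724) = 0.088910.
d = 0.194158 + 0.088910 = 0.283068.
Under a molecular clock d = 2μt, so t = d/(2μ) = 0.283068 / (2 × 3.9 × 10^-10) = 362.91 million years.

362.91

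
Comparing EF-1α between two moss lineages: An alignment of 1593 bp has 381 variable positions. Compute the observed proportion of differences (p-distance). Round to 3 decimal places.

0.239

p = 381/1593 = 0.239171… ≈ 0.239 (to 3 d.p.).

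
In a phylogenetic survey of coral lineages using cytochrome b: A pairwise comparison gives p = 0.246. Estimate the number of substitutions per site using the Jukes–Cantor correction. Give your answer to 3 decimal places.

0.298

d = −(3/4) ln(1 − 4p/3) = −0.75 ln(1 − 0.328) = −0.75 ln(0.672)
  = −0.75 × (-0.397497) = 0.298123 substitutions/site.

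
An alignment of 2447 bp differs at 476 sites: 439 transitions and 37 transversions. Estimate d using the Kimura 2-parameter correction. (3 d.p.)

P = 439/2447 ≈ 0.179403 and Q = 37/2447 ≈ 0.015121.
Under the Kimura two-parameter model, d = −½ ln(1 − 2P − Q) − ¼ ln(1 − 2Q).
1 − 2P − Q = 0.626073, giving −½ ln(0.626073) = 0.234144.
1 − 2Q = 0.969758, giving −¼ ln(0.969758) = 0.007677.
d = 0.234144 + 0.007677 = 0.241821.

0.242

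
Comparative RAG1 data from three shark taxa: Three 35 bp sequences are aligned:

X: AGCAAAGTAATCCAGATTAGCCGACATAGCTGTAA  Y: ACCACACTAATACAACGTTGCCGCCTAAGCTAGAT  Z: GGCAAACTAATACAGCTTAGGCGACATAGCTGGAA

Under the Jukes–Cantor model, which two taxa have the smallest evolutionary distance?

X and Z

X–Y: 14/35 differ, p = 0.400, d = 0.572.
X–Z: 6/35 differ, p = 0.171, d = 0.195.
Y–Z: 12/35 differ, p = 0.343, d = 0.458.
The smallest distance is between X and Z.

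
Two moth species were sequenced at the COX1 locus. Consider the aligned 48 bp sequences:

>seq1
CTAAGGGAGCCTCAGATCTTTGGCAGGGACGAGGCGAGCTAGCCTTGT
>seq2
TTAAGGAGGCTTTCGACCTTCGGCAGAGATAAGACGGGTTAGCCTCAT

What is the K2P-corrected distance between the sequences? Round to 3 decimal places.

0.530

Of 48 sites, 15 differences are transitions and 1 are transversions, so P = 15/48 = 0.3125 and Q = 1/48 ≈ 0.020833.
Under the Kimura two-parameter model, d = −½ ln(1 − 2P − Q) − ¼ ln(1 − 2Q).
1 − 2P − Q = 0.354167, giving −½ ln(0.354167) = 0.518993.
1 − 2Q = 0.958334, giving −¼ ln(0.958334) = 0.010640.
d = 0.518993 + 0.010640 = 0.529633.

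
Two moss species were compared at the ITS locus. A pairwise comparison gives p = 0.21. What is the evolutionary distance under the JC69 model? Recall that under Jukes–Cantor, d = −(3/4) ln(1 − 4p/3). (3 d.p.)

0.246

d = −(3/4) ln(1 − 4p/3) = −0.75 ln(1 − 0.28) = −0.75 ln(0.72)
  = −0.75 × (-0.328504) = 0.246378 substitutions/site.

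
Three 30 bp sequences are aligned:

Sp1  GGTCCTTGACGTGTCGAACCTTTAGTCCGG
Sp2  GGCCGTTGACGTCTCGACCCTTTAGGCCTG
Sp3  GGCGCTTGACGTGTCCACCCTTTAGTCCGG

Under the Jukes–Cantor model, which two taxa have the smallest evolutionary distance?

Sp1–Sp2: 6/30 differ, p = 0.200, d = 0.233.
Sp1–Sp3: 4/30 differ, p = 0.133, d = 0.147.
Sp2–Sp3: 6/30 differ, p = 0.200, d = 0.233.
The smallest distance is between Sp1 and Sp3.

Sp1 and Sp3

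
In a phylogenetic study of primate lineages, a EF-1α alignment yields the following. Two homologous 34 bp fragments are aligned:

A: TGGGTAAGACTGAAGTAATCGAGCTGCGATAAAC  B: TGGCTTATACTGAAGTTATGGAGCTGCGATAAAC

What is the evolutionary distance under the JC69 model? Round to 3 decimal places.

The sequences differ at 5 of 34 sites (4, 6, 8, 17, 20), so p = 5/34 ≈ 0.147059.
d = −(3/4) ln(1 − 4p/3) = −0.75 ln(1 − 0.196079) = −0.75 ln(0.803921)
  = −0.75 × (-0.218254) = 0.163691 substitutions/site.

0.164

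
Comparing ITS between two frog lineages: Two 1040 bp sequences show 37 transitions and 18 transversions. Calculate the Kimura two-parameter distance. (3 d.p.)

P = 37/1040 ≈ 0.035577 and Q = 18/1040 ≈ 0.017308.
Under the Kimura two-parameter model, d = −½ ln(1 − 2P − Q) − ¼ ln(1 − 2Q).
1 − 2P − Q = 0.911538, giving −½ ln(0.911538) = 0.046311.
1 − 2Q = 0.965384, giving −¼ ln(0.965384) = 0.008807.
d = 0.046311 + 0.008807 = 0.055118.

0.055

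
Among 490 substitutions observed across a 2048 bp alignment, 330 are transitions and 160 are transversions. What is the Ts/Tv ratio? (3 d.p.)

2.063

R = 330/160 = 2.0625 ≈ 2.063 (to 3 d.p.).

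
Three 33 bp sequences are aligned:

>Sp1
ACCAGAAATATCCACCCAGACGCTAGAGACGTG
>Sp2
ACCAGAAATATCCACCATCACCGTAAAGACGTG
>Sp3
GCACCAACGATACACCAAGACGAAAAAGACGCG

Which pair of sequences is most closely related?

Sp1–Sp2: 6/33 differ, p = 0.182, d = 0.208.
Sp1–Sp3: 12/33 differ, p = 0.364, d = 0.497.
Sp2–Sp3: 13/33 differ, p = 0.394, d = 0.559.
The smallest distance is between Sp1 and Sp2.

Sp1 and Sp2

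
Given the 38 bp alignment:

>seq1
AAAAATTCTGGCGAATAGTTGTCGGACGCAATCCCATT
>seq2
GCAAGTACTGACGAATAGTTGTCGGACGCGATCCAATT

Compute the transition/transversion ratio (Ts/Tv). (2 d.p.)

Transitions are A↔G and C↔T; transversions are all other mismatches.
Transitions: 4. Transversions: 3.
R = 4/3 = 1.333333… ≈ 1.33 (to 2 d.p.).

1.33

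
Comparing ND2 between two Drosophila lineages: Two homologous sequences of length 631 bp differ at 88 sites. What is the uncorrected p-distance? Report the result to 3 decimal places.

0.139

p = 88/631 = 0.139461… ≈ 0.139 (to 3 d.p.).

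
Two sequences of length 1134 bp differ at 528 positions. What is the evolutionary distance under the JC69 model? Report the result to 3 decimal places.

0.727

p = 528/1134 ≈ 0.465608.
d = −(3/4) ln(1 − 4p/3) = −0.75 ln(1 − 0.620811) = −0.75 ln(0.379189)
  = −0.75 × (-0.969721) = 0.727291 substitutions/site.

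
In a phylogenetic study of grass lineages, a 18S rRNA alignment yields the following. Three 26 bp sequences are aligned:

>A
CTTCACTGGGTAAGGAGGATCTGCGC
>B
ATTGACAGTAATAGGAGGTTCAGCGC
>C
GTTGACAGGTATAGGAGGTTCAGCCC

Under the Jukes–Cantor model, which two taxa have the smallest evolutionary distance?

B and C

A–B: 9/26 differ, p = 0.346, d = 0.464.
A–C: 9/26 differ, p = 0.346, d = 0.464.
B–C: 4/26 differ, p = 0.154, d = 0.172.
The smallest distance is between B and C.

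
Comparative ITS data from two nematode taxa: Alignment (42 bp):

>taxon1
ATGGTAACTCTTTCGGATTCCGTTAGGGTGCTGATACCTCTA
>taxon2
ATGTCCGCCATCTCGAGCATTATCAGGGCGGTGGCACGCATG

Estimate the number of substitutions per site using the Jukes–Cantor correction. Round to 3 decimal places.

The sequences differ at 23 of 42 sites, so p = 23/42 ≈ 0.547619.
d = −(3/4) ln(1 − 4p/3) = −0.75 ln(1 − 0.730159) = −0.75 ln(0.269841)
  = −0.75 × (-1.309922) = 0.982442 substitutions/site.

0.982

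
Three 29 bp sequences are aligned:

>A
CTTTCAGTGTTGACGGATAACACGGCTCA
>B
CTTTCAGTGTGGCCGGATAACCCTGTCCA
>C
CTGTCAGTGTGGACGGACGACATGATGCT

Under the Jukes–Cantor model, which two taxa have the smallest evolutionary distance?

A and B

A–B: 6/29 differ, p = 0.207, d = 0.242.
A–C: 9/29 differ, p = 0.310, d = 0.401.
B–C: 10/29 differ, p = 0.345, d = 0.462.
The smallest distance is between A and B.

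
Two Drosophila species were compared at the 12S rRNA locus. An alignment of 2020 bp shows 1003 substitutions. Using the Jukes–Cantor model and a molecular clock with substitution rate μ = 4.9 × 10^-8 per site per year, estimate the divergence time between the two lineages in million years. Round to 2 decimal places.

8.30

p = 1003/2020 ≈ 0.496535.
d = −(3/4) ln(1 − 4p/3) = −0.75 ln(1 − 0.662047) = −0.75 ln(0.337953)
  = −0.75 × (-1.084848) = 0.813636 substitutions/site.
Under a molecular clock d = 2μt, so t = d/(2μ) = 0.813636 / (2 × 4.9 × 10^-8) = 8.30 million years.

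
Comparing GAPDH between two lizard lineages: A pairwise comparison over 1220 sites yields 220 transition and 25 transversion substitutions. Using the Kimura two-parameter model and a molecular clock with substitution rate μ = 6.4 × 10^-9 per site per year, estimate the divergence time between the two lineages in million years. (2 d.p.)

P = 220/1220 ≈ 0.180328 and Q = 25/1220 ≈ 0.020492.
Under the Kimura two-parameter model, d = −½ ln(1 − 2P − Q) − ¼ ln(1 − 2Q).
1 − 2P − Q = 0.618852, giving −½ ln(0.618852) = 0.239945.
1 − 2Q = 0.959016, giving −¼ ln(0.959016) = 0.010462.
d = 0.239945 + 0.010462 = 0.250407.
Under a molecular clock d = 2μt, so t = d/(2μ) = 0.250407 / (2 × 6.4 × 10^-9) = 19.56 million years.

19.56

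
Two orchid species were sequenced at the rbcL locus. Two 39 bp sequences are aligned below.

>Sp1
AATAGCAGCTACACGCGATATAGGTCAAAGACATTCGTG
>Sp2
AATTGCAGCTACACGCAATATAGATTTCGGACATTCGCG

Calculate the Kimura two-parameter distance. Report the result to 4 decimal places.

0.2445

Of 39 sites, 5 differences are transitions and 3 are transversions, so P = 5/39 ≈ 0.128205 and Q = 3/39 ≈ 0.076923.
Under the Kimura two-parameter model, d = −½ ln(1 − 2P − Q) − ¼ ln(1 − 2Q).
1 − 2P − Q = 0.666667, giving −½ ln(0.666667) = 0.202732.
1 − 2Q = 0.846154, giving −¼ ln(0.846154) = 0.041763.
d = 0.202732 + 0.041763 = 0.244495.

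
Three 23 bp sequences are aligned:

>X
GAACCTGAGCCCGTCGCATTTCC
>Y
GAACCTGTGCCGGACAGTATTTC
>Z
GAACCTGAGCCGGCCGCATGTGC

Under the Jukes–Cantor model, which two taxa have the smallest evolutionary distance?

X–Y: 8/23 differ, p = 0.348, d = 0.467.
X–Z: 4/23 differ, p = 0.174, d = 0.198.
Y–Z: 8/23 differ, p = 0.348, d = 0.467.
The smallest distance is between X and Z.

X and Z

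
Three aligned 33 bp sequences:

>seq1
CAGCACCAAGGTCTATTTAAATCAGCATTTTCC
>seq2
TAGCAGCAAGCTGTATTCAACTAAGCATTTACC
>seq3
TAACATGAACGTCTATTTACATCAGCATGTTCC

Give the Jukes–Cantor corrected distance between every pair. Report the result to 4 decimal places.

seq1–seq2: 8/33 sites differ → p ≈ 0.242424, d = −0.75 ln(1 − 0.323232) = 0.292820 ≈ 0.2928.
seq1–seq3: 7/33 sites differ → p ≈ 0.212121, d = −0.75 ln(1 − 0.282828) = 0.249330 ≈ 0.2493.
seq2–seq3: 12/33 sites differ → p ≈ 0.363636, d = −0.75 ln(1 − 0.484848) = 0.497470 ≈ 0.4975.

d(seq1,seq2) = 0.2928, d(seq1,seq3) = 0.2493, d(seq2,seq3) = 0.4975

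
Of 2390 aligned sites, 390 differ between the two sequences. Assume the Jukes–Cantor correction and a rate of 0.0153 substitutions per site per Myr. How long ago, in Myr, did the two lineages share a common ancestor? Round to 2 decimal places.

p = 390/2390 ≈ 0.16318.
d = −(3/4) ln(1 − 4p/3) = −0.75 ln(1 − 0.217573) = −0.75 ln(0.782427)
  = −0.75 × (-0.245355) = 0.184016 substitutions/site.
Under a molecular clock d = 2μt, so t = d/(2μ) = 0.184016 / (2 × 0.0153) = 6.01 Myr.

6.01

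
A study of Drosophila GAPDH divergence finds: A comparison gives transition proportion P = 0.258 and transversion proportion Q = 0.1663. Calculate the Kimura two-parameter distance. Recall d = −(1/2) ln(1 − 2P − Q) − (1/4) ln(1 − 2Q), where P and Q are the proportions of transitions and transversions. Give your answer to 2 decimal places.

0.67

Under the Kimura two-parameter model, d = −½ ln(1 − 2P − Q) − ¼ ln(1 − 2Q).
1 − 2P − Q = 0.3177, giving −½ ln(0.3177) = 0.573324.
1 − 2Q = 0.6674, giving −¼ ln(0.6674) = 0.101091.
d = 0.573324 + 0.101091 = 0.674415.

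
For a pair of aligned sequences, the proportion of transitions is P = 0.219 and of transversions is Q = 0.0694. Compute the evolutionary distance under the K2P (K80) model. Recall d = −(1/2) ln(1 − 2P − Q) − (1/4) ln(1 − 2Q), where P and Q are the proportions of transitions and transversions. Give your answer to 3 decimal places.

0.391

Under the Kimura two-parameter model, d = −½ ln(1 − 2P − Q) − ¼ ln(1 − 2Q).
1 − 2P − Q = 0.4926, giving −½ ln(0.4926) = 0.354029.
1 − 2Q = 0.8612, giving −¼ ln(0.8612) = 0.037357.
d = 0.354029 + 0.037357 = 0.391386.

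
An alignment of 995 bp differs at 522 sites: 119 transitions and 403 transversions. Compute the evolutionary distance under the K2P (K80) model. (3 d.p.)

0.932

P = 119/995 ≈ 0.119598 and Q = 403/995 ≈ 0.405025.
Under the Kimura two-parameter model, d = −½ ln(1 − 2P − Q) − ¼ ln(1 − 2Q).
1 − 2P − Q = 0.355779, giving −½ ln(0.355779) = 0.516723.
1 − 2Q = 0.18995, giving −¼ ln(0.18995) = 0.415249.
d = 0.516723 + 0.415249 = 0.931972.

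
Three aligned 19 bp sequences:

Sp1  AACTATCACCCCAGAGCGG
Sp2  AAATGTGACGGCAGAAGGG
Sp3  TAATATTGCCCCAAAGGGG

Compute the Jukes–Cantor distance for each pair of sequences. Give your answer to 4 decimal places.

Sp1–Sp2: 7/19 sites differ → p ≈ 0.368421, d = −0.75 ln(1 − 0.491228) = 0.506816 ≈ 0.5068.
Sp1–Sp3: 6/19 sites differ → p ≈ 0.315789, d = −0.75 ln(1 − 0.421052) = 0.409907 ≈ 0.4099.
Sp2–Sp3: 8/19 sites differ → p ≈ 0.421053, d = −0.75 ln(1 − 0.561404) = 0.618132 ≈ 0.6181.

d(Sp1,Sp2) = 0.5068, d(Sp1,Sp3) = 0.4099, d(Sp2,Sp3) = 0.6181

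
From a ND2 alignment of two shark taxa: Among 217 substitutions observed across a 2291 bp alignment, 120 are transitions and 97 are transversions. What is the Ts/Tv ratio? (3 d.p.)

1.237

R = 120/97 = 1.237113… ≈ 1.237 (to 3 d.p.).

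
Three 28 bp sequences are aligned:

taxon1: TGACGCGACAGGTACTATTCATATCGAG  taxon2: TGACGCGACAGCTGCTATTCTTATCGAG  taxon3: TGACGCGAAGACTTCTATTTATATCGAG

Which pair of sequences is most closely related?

taxon1–taxon2: 3/28 differ, p = 0.107, d = 0.116.
taxon1–taxon3: 6/28 differ, p = 0.214, d = 0.252.
taxon2–taxon3: 6/28 differ, p = 0.214, d = 0.252.
The smallest distance is between taxon1 and taxon2.

taxon1 and taxon2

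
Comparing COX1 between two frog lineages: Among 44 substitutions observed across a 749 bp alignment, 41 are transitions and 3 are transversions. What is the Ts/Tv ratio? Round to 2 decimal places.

13.67

R = 41/3 = 13.666666… ≈ 13.67 (to 2 d.p.).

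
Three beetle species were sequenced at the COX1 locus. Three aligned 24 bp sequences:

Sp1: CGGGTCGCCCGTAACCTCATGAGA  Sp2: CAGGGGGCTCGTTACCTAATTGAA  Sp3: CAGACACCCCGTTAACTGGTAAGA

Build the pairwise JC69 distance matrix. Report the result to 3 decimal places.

d(Sp1,Sp2) = 0.520, d(Sp1,Sp3) = 0.608, d(Sp2,Sp3) = 0.708

Sp1–Sp2: 9/24 sites differ → p = 0.375, d = −0.75 ln(1 − 0.5) = 0.519860 ≈ 0.520.
Sp1–Sp3: 10/24 sites differ → p ≈ 0.416667, d = −0.75 ln(1 − 0.555556) = 0.608198 ≈ 0.608.
Sp2–Sp3: 11/24 sites differ → p ≈ 0.458333, d = −0.75 ln(1 − 0.611111) = 0.708346 ≈ 0.708.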